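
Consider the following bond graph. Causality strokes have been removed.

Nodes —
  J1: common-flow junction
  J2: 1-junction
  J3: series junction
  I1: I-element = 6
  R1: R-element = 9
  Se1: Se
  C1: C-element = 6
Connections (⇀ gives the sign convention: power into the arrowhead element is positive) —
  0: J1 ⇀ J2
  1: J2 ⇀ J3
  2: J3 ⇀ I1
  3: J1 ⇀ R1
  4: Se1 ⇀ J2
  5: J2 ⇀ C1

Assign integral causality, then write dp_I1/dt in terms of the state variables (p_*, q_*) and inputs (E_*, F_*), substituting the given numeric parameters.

dp_I1/dt = E_Se1 - 3*p_I1/2 - q_C1/6

bond 4 stroke at J2  (Se1 fixes effort; stroke away)
bond 2 stroke at I1  (I1 integral (f out))
bond 1 stroke at J3  (1-jn J3 has f-setter on 2)
bond 0 stroke at J2  (1-jn J2 has f-setter on 1)
bond 5 stroke at J2  (common-f at J2 fixed by 1)
bond 3 stroke at J1  (common-f at J1 fixed by 0)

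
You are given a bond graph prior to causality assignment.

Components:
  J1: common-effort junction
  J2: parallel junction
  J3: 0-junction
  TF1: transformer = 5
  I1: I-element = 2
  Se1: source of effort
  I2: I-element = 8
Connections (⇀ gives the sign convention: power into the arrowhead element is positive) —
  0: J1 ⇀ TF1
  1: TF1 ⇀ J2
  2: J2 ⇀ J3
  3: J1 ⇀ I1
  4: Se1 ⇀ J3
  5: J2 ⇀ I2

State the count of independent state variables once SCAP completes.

β4 →J3  (source Se1 imposes e)
β2 →J2  (J3: bond 4 brought effort, rest push out)
β1 →TF1  (0-jn J2 has e-setter on 2)
β5 →I2  (J2 effort already set via bond 2)
β0 →J1  (TF1 one-in-one-out from 1)
β3 →I1  (J1 effort already set via bond 0)

2  (I1, I2 all integral)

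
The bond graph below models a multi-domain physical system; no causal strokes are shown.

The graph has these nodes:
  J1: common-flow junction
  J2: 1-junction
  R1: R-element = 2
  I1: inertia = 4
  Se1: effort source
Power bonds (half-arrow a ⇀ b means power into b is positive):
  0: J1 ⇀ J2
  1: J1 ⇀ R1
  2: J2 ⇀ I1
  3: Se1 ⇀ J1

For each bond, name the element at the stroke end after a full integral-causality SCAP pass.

β0 |J2
β1 |J1
β2 |I1
β3 |J1

bond 3 stroke at J1  (Se1 (Se) sets effort on bond)
bond 2 stroke at I1  (prefer integral on I1)
bond 0 stroke at J2  (1-jn J2 has f-setter on 2)
bond 1 stroke at J1  (1-jn J1 has f-setter on 0)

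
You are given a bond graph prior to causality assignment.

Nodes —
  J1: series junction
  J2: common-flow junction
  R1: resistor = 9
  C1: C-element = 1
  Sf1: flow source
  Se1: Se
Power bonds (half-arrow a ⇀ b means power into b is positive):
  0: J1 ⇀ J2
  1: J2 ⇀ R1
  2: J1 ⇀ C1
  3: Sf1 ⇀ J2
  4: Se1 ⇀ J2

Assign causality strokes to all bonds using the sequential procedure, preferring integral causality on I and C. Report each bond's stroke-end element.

β0 stroke at J2
β1 stroke at J2
β2 stroke at J1
β3 stroke at Sf1
β4 stroke at J2

bond 3 stroke at Sf1  (source Sf1 imposes f)
bond 4 stroke at J2  (Se1 fixes effort; stroke away)
bond 0 stroke at J2  (common-f at J2 fixed by 3)
bond 1 stroke at J2  (J2 flow already set via bond 3)
bond 2 stroke at J1  (1-jn J1 has f-setter on 0)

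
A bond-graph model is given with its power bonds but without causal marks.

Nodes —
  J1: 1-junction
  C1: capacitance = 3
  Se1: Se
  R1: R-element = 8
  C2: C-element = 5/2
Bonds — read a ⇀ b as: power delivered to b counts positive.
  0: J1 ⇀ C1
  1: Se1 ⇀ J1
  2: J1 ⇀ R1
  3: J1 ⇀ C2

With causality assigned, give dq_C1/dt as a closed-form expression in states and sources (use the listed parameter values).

bond 1 stroke at J1  (source Se1 imposes e)
bond 0 stroke at J1  (C1 integral (e out))
bond 3 stroke at J1  (prefer integral on C2)
bond 2 stroke at R1  (J1 needs exactly one f-in)

dq_C1/dt = E_Se1/8 - q_C1/24 - q_C2/20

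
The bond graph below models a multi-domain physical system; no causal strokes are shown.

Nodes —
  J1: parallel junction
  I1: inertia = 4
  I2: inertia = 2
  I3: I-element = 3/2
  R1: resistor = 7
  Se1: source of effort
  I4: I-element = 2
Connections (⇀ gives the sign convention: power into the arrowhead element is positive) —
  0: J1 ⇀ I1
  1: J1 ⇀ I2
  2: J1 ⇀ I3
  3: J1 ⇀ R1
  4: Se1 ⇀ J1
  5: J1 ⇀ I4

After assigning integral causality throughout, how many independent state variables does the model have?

bond 4 stroke at J1  (source Se1 imposes e)
bond 0 stroke at I1  (common-e at J1 fixed by 4)
bond 1 stroke at I2  (common-e at J1 fixed by 4)
bond 2 stroke at I3  (0-jn J1 has e-setter on 4)
bond 3 stroke at R1  (J1: bond 4 brought effort, rest push out)
bond 5 stroke at I4  (J1 effort already set via bond 4)

4  (I1, I2, I3, I4 all integral)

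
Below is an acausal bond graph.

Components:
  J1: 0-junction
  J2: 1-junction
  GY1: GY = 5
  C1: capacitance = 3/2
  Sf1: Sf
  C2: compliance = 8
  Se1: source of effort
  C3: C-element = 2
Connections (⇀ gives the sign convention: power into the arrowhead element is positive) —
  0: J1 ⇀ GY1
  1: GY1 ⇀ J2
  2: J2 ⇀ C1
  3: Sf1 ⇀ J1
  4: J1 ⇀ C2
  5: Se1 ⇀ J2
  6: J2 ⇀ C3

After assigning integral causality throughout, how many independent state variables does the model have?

3  (C1, C2, C3 all integral)

b3 stroke at Sf1  (Sf1 (Sf) sets flow on bond)
b5 stroke at J2  (Se1: effort source, stroke at far end)
b2 stroke at J2  (C1 integral (e out))
b4 stroke at J1  (prefer integral on C2)
b0 stroke at GY1  (J1 effort already set via bond 4)
b1 stroke at GY1  (GY1 both-in/both-out from 0)
b6 stroke at J2  (common-f at J2 fixed by 1)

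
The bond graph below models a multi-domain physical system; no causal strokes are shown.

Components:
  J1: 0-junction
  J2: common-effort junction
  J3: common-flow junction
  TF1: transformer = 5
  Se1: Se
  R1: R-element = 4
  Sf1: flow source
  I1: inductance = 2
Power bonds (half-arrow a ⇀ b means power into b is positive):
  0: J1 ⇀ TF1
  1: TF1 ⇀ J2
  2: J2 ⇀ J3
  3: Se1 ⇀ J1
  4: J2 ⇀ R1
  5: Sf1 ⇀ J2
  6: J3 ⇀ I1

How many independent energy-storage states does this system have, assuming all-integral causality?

b3 →J1  (Se1: effort source, stroke at far end)
b5 →Sf1  (Sf1 fixes flow; stroke at Sf1)
b0 →TF1  (common-e at J1 fixed by 3)
b1 →J2  (through TF1, causality passes straight; one stroke at TF1)
b2 →J3  (common-e at J2 fixed by 1)
b4 →R1  (J2 effort already set via bond 1)
b6 →I1  (only one flow-in slot at J3)

1  (I1 all integral)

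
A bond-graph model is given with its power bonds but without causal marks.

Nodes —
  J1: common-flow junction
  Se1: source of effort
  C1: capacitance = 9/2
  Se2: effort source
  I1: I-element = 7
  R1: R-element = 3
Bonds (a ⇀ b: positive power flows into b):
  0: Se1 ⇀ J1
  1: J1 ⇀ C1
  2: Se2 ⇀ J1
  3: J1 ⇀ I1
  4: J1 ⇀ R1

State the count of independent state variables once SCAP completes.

b0 |J1  (Se1: effort source, stroke at far end)
b2 |J1  (Se2 (Se) sets effort on bond)
b1 |J1  (C1 outputs effort q/C1)
b3 |I1  (I1 outputs flow p/I1)
b4 |J1  (1-jn J1 has f-setter on 3)

2  (C1, I1 all integral)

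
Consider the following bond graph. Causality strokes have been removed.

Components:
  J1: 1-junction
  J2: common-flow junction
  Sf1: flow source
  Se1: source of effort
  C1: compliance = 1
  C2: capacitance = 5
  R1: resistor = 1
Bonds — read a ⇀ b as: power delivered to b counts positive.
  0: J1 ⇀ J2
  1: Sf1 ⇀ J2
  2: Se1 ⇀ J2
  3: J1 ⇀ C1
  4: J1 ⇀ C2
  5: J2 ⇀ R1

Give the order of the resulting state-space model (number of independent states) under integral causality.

2  (C1, C2 all integral)

b1 →Sf1  (Sf1 (Sf) sets flow on bond)
b2 →J2  (Se1: effort source, stroke at far end)
b0 →J2  (common-f at J2 fixed by 1)
b5 →J2  (J2 flow already set via bond 1)
b3 →J1  (1-jn J1 has f-setter on 0)
b4 →J1  (1-jn J1 has f-setter on 0)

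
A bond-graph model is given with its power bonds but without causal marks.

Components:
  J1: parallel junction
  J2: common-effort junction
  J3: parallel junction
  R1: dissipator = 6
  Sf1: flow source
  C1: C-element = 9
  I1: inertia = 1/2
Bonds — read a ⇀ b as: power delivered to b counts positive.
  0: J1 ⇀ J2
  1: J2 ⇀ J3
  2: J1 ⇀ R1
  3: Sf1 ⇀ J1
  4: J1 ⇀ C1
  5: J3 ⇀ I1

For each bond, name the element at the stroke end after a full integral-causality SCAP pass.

#0 stroke→J2
#1 stroke→J3
#2 stroke→R1
#3 stroke→Sf1
#4 stroke→J1
#5 stroke→I1

b3 |Sf1  (Sf1 fixes flow; stroke at Sf1)
b4 |J1  (C1: C, integral causality)
b0 |J2  (J1 effort already set via bond 4)
b2 |R1  (common-e at J1 fixed by 4)
b1 |J3  (0-jn J2 has e-setter on 0)
b5 |I1  (J3 effort already set via bond 1)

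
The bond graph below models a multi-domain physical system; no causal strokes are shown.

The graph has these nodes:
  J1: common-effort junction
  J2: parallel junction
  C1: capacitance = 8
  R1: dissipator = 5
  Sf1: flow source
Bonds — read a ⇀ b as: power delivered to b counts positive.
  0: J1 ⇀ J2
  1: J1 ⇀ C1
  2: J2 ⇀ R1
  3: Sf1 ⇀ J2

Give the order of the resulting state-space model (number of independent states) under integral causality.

1  (C1 all integral)

#3 →Sf1  (Sf1 (Sf) sets flow on bond)
#1 →J1  (C1 outputs effort q/C1)
#0 →J2  (J1 effort already set via bond 1)
#2 →R1  (J2 effort already set via bond 0)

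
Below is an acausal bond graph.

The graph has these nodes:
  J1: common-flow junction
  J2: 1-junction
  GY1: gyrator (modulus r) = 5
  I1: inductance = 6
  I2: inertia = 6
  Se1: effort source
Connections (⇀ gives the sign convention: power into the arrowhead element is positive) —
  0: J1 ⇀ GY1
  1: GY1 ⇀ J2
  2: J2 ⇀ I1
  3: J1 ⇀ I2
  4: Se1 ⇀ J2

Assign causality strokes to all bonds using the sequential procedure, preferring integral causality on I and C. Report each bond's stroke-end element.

bond 0 stroke at J1
bond 1 stroke at J2
bond 2 stroke at I1
bond 3 stroke at I2
bond 4 stroke at J2

β4 stroke at J2  (Se1 fixes effort; stroke away)
β2 stroke at I1  (I1: I, integral causality)
β1 stroke at J2  (J2: bond 2 brought flow, rest push out)
β0 stroke at J1  (GY1: gyrator matches bond 1)
β3 stroke at I2  (closing 1-jn rule on J1)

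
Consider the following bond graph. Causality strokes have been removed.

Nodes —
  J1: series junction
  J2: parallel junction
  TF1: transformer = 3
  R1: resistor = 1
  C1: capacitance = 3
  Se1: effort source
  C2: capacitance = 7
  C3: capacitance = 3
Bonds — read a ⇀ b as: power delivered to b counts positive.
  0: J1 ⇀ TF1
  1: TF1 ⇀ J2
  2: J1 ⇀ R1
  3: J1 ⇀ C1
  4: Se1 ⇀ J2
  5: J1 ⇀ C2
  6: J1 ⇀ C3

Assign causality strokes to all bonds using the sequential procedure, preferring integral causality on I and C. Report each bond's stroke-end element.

β4 stroke→J2  (Se1 fixes effort; stroke away)
β1 stroke→TF1  (common-e at J2 fixed by 4)
β0 stroke→J1  (TF TF1: opposite of bond 1)
β3 stroke→J1  (C1 outputs effort q/C1)
β5 stroke→J1  (prefer integral on C2)
β6 stroke→J1  (prefer integral on C3)
β2 stroke→R1  (closing 1-jn rule on J1)

#0 stroke at J1
#1 stroke at TF1
#2 stroke at R1
#3 stroke at J1
#4 stroke at J2
#5 stroke at J1
#6 stroke at J1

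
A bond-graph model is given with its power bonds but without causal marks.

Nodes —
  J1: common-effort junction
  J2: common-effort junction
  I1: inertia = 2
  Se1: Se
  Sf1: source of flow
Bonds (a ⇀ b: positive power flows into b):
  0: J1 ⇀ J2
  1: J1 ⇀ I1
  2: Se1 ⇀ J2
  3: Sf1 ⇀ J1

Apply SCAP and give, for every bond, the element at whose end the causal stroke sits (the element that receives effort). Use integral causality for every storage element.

b0 →J1
b1 →I1
b2 →J2
b3 →Sf1

b2 stroke→J2  (Se1: effort source, stroke at far end)
b3 stroke→Sf1  (Sf1 (Sf) sets flow on bond)
b0 stroke→J1  (0-jn J2 has e-setter on 2)
b1 stroke→I1  (common-e at J1 fixed by 0)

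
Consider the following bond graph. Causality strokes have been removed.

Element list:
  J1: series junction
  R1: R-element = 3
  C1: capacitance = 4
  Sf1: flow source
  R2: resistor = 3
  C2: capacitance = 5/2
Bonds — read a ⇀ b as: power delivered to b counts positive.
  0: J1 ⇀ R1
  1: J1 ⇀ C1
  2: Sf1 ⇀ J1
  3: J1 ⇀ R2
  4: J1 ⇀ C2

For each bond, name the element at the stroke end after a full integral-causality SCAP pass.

#2 stroke at Sf1  (Sf1 (Sf) sets flow on bond)
#0 stroke at J1  (J1 flow already set via bond 2)
#1 stroke at J1  (J1: bond 2 brought flow, rest push out)
#3 stroke at J1  (J1: bond 2 brought flow, rest push out)
#4 stroke at J1  (1-jn J1 has f-setter on 2)

#0 stroke→J1
#1 stroke→J1
#2 stroke→Sf1
#3 stroke→J1
#4 stroke→J1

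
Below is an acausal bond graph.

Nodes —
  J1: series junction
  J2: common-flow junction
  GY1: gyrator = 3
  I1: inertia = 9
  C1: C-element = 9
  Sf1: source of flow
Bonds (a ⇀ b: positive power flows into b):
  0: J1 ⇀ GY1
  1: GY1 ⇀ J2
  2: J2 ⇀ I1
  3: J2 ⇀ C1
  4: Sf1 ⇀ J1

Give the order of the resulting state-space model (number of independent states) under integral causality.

2  (C1, I1 all integral)

b4 →Sf1  (Sf1: flow source, stroke at near end)
b0 →J1  (1-jn J1 has f-setter on 4)
b1 →J2  (GY1 both-in/both-out from 0)
b2 →I1  (I1 outputs flow p/I1)
b3 →J2  (J2: bond 2 brought flow, rest push out)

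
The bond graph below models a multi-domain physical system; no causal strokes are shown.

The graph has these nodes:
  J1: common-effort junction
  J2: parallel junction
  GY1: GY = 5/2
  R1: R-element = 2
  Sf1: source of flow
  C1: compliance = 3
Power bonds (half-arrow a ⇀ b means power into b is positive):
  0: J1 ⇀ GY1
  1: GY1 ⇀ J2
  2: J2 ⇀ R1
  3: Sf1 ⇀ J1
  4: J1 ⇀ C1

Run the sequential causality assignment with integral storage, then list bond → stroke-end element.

bond 3 |Sf1  (Sf1: flow source, stroke at near end)
bond 4 |J1  (prefer integral on C1)
bond 0 |GY1  (0-jn J1 has e-setter on 4)
bond 1 |GY1  (GY1 both-in/both-out from 0)
bond 2 |J2  (closing 0-jn rule on J2)

#0 stroke at GY1
#1 stroke at GY1
#2 stroke at J2
#3 stroke at Sf1
#4 stroke at J1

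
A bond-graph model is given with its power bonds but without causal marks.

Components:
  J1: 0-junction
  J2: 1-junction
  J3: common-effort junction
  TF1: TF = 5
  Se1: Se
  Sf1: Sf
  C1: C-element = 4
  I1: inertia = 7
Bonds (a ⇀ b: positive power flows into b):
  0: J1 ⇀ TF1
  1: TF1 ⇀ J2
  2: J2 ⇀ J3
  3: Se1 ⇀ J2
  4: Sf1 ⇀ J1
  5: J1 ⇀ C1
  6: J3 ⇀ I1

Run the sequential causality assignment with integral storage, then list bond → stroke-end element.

β3 stroke→J2  (source Se1 imposes e)
β4 stroke→Sf1  (Sf1 fixes flow; stroke at Sf1)
β5 stroke→J1  (C1: C, integral causality)
β0 stroke→TF1  (common-e at J1 fixed by 5)
β1 stroke→J2  (through TF1, causality passes straight; one stroke at TF1)
β2 stroke→J3  (only one flow-in slot at J2)
β6 stroke→I1  (J3: bond 2 brought effort, rest push out)

bond 0 stroke at TF1
bond 1 stroke at J2
bond 2 stroke at J3
bond 3 stroke at J2
bond 4 stroke at Sf1
bond 5 stroke at J1
bond 6 stroke at I1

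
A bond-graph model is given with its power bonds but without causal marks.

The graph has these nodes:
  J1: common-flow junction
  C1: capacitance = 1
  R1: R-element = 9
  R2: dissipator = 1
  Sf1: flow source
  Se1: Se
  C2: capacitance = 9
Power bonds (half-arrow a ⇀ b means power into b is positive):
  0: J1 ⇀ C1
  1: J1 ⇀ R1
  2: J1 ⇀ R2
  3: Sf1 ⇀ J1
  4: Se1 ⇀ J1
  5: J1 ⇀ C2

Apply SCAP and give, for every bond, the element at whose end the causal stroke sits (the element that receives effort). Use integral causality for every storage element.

bond 3 stroke→Sf1  (Sf1: flow source, stroke at near end)
bond 4 stroke→J1  (source Se1 imposes e)
bond 0 stroke→J1  (common-f at J1 fixed by 3)
bond 1 stroke→J1  (1-jn J1 has f-setter on 3)
bond 2 stroke→J1  (J1: bond 3 brought flow, rest push out)
bond 5 stroke→J1  (1-jn J1 has f-setter on 3)

bond 0 |J1
bond 1 |J1
bond 2 |J1
bond 3 |Sf1
bond 4 |J1
bond 5 |J1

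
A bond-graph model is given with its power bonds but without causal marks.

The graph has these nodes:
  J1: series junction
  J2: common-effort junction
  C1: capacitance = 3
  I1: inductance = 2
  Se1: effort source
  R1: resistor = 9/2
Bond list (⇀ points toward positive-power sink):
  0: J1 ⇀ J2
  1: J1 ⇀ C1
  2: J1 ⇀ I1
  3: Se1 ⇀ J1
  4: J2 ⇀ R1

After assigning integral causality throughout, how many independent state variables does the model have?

2  (C1, I1 all integral)

#3 →J1  (source Se1 imposes e)
#1 →J1  (C1 outputs effort q/C1)
#2 →I1  (I1 integral (f out))
#0 →J1  (J1 flow already set via bond 2)
#4 →J2  (J2: last free bond brings effort in)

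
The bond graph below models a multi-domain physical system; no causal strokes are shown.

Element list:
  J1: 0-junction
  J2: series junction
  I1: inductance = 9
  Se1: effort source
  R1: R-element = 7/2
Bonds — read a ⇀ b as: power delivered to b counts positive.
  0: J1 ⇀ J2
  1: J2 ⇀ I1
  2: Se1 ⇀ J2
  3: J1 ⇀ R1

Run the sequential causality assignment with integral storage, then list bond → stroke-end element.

bond 2 |J2  (Se1: effort source, stroke at far end)
bond 1 |I1  (I1: I, integral causality)
bond 0 |J2  (J2 flow already set via bond 1)
bond 3 |J1  (J1 needs exactly one e-in)

bond 0 stroke→J2
bond 1 stroke→I1
bond 2 stroke→J2
bond 3 stroke→J1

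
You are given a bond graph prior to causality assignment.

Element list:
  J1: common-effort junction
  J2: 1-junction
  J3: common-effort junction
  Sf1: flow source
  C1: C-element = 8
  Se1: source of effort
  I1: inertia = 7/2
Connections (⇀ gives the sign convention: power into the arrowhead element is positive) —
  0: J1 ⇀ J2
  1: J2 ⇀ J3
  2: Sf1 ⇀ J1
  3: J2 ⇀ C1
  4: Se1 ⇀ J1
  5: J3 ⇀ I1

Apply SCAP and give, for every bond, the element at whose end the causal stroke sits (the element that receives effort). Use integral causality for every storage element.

bond 2 |Sf1  (Sf1 (Sf) sets flow on bond)
bond 4 |J1  (Se1 fixes effort; stroke away)
bond 0 |J2  (J1 effort already set via bond 4)
bond 3 |J2  (C1 integral (e out))
bond 1 |J3  (closing 1-jn rule on J2)
bond 5 |I1  (J3 effort already set via bond 1)

#0 →J2
#1 →J3
#2 →Sf1
#3 →J2
#4 →J1
#5 →I1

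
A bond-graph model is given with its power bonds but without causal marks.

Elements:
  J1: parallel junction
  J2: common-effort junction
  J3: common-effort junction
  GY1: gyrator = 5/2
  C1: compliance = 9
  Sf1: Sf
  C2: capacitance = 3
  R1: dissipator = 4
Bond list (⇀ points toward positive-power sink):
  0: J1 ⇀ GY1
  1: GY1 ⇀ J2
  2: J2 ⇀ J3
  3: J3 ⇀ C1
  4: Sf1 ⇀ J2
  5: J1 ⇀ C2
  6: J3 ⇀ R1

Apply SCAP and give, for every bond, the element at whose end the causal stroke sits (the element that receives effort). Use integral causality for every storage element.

β0 stroke at GY1
β1 stroke at GY1
β2 stroke at J2
β3 stroke at J3
β4 stroke at Sf1
β5 stroke at J1
β6 stroke at R1

#4 |Sf1  (Sf1: flow source, stroke at near end)
#3 |J3  (C1: C, integral causality)
#2 |J2  (common-e at J3 fixed by 3)
#6 |R1  (common-e at J3 fixed by 3)
#1 |GY1  (J2: bond 2 brought effort, rest push out)
#0 |GY1  (through GY1, causality inverts; strokes same side of GY1)
#5 |J1  (J1: last free bond brings effort in)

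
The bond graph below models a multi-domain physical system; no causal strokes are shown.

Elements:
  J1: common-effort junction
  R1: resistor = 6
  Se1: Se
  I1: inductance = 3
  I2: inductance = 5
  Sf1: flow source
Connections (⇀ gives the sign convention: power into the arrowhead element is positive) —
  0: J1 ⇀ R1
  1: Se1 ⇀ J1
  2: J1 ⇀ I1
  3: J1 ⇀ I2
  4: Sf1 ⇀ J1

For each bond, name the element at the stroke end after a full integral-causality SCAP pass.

bond 1 →J1  (Se1 fixes effort; stroke away)
bond 4 →Sf1  (Sf1 fixes flow; stroke at Sf1)
bond 0 →R1  (J1 effort already set via bond 1)
bond 2 →I1  (0-jn J1 has e-setter on 1)
bond 3 →I2  (J1: bond 1 brought effort, rest push out)

b0 stroke at R1
b1 stroke at J1
b2 stroke at I1
b3 stroke at I2
b4 stroke at Sf1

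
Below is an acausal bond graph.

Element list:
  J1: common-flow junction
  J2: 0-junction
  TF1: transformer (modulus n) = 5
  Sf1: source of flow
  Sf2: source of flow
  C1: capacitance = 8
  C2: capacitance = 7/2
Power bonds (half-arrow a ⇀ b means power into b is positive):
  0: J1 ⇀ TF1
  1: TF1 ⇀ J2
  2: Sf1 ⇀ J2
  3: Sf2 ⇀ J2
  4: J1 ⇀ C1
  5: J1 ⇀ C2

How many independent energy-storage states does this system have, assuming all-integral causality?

2  (C1, C2 all integral)

b2 |Sf1  (Sf1: flow source, stroke at near end)
b3 |Sf2  (source Sf2 imposes f)
b1 |J2  (only one effort-in slot at J2)
b0 |TF1  (through TF1, causality passes straight; one stroke at TF1)
b4 |J1  (1-jn J1 has f-setter on 0)
b5 |J1  (common-f at J1 fixed by 0)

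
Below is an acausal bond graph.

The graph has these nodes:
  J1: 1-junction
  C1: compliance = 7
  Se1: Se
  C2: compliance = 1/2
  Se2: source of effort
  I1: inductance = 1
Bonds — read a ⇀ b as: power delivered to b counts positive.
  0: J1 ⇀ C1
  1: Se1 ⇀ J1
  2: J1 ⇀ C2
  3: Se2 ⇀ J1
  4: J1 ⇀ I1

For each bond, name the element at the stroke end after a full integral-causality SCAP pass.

b1 stroke at J1  (source Se1 imposes e)
b3 stroke at J1  (Se2 (Se) sets effort on bond)
b0 stroke at J1  (prefer integral on C1)
b2 stroke at J1  (C2 integral (e out))
b4 stroke at I1  (J1 needs exactly one f-in)

bond 0 stroke→J1
bond 1 stroke→J1
bond 2 stroke→J1
bond 3 stroke→J1
bond 4 stroke→I1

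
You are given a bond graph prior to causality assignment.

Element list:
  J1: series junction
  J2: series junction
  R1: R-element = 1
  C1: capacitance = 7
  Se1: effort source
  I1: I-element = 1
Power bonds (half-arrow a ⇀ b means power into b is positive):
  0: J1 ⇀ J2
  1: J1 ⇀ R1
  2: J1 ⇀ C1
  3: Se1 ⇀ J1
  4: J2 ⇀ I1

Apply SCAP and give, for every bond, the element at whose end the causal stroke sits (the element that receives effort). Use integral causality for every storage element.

#0 →J2
#1 →J1
#2 →J1
#3 →J1
#4 →I1

#3 →J1  (Se1 (Se) sets effort on bond)
#2 →J1  (C1: C, integral causality)
#4 →I1  (I1: I, integral causality)
#0 →J2  (common-f at J2 fixed by 4)
#1 →J1  (J1 flow already set via bond 0)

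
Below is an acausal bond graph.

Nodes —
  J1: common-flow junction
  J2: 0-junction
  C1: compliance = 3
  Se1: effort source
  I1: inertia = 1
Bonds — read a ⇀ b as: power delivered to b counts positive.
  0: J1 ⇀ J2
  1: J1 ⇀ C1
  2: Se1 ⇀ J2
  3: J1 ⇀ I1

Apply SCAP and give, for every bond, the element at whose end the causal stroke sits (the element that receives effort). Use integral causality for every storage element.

β2 →J2  (Se1 fixes effort; stroke away)
β0 →J1  (common-e at J2 fixed by 2)
β1 →J1  (C1: C, integral causality)
β3 →I1  (closing 1-jn rule on J1)

b0 |J1
b1 |J1
b2 |J2
b3 |I1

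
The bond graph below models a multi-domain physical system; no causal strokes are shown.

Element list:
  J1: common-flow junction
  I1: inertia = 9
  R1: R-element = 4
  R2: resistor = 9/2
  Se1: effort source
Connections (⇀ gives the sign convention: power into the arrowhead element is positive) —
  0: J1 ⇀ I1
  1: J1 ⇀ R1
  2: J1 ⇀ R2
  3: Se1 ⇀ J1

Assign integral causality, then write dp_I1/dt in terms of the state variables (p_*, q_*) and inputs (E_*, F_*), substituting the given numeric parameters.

dp_I1/dt = E_Se1 - 17*p_I1/18

#3 stroke→J1  (Se1 fixes effort; stroke away)
#0 stroke→I1  (I1 integral (f out))
#1 stroke→J1  (J1: bond 0 brought flow, rest push out)
#2 stroke→J1  (J1: bond 0 brought flow, rest push out)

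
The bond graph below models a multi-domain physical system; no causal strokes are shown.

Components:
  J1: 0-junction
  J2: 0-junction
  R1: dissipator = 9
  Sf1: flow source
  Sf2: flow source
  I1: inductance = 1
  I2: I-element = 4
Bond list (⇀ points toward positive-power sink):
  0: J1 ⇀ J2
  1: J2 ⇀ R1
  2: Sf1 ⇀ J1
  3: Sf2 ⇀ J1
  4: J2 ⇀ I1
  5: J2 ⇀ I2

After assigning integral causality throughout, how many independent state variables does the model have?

2  (I1, I2 all integral)

bond 2 →Sf1  (source Sf1 imposes f)
bond 3 →Sf2  (Sf2 fixes flow; stroke at Sf2)
bond 0 →J1  (closing 0-jn rule on J1)
bond 4 →I1  (I1: I, integral causality)
bond 5 →I2  (I2 outputs flow p/I2)
bond 1 →J2  (only one effort-in slot at J2)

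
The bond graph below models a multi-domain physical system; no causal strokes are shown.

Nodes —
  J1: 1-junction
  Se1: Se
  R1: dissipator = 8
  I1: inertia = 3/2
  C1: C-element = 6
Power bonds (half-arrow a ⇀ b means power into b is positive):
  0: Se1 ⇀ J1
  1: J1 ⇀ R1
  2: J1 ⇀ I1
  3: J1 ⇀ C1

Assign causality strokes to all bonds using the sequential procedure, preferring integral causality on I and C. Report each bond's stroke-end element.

#0 stroke→J1  (Se1 fixes effort; stroke away)
#2 stroke→I1  (I1 outputs flow p/I1)
#1 stroke→J1  (J1 flow already set via bond 2)
#3 stroke→J1  (J1: bond 2 brought flow, rest push out)

bond 0 |J1
bond 1 |J1
bond 2 |I1
bond 3 |J1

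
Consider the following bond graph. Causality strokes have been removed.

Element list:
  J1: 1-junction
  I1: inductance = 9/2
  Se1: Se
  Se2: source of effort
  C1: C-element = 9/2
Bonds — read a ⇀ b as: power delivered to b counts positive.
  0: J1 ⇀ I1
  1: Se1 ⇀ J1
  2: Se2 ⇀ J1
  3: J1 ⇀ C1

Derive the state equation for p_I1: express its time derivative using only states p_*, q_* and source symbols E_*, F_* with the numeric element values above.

dp_I1/dt = E_Se1 + E_Se2 - 2*q_C1/9

b1 →J1  (source Se1 imposes e)
b2 →J1  (Se2 fixes effort; stroke away)
b0 →I1  (prefer integral on I1)
b3 →J1  (common-f at J1 fixed by 0)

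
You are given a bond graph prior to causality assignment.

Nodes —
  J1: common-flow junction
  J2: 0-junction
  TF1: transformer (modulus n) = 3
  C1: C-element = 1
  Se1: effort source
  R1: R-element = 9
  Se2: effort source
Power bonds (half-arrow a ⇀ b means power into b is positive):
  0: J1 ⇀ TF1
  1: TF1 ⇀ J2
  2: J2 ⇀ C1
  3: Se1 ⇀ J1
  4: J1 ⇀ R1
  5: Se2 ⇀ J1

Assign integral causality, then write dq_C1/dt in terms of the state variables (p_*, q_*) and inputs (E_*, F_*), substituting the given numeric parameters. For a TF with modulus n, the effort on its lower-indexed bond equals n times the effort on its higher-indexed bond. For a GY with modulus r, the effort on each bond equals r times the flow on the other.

dq_C1/dt = E_Se1/3 + E_Se2/3 - q_C1

#3 stroke→J1  (Se1 fixes effort; stroke away)
#5 stroke→J1  (Se2 fixes effort; stroke away)
#2 stroke→J2  (C1: C, integral causality)
#1 stroke→TF1  (J2 effort already set via bond 2)
#0 stroke→J1  (TF1: transformer flips bond 1)
#4 stroke→R1  (J1: last free bond brings flow in)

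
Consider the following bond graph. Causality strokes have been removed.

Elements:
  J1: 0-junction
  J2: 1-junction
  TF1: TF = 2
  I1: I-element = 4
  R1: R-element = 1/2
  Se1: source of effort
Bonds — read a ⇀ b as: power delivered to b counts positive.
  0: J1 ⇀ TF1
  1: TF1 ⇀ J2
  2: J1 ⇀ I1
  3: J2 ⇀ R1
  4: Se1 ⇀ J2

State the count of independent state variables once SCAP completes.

b4 stroke→J2  (Se1 fixes effort; stroke away)
b2 stroke→I1  (I1 outputs flow p/I1)
b0 stroke→J1  (J1: last free bond brings effort in)
b1 stroke→TF1  (TF TF1: opposite of bond 0)
b3 stroke→J2  (1-jn J2 has f-setter on 1)

1  (I1 all integral)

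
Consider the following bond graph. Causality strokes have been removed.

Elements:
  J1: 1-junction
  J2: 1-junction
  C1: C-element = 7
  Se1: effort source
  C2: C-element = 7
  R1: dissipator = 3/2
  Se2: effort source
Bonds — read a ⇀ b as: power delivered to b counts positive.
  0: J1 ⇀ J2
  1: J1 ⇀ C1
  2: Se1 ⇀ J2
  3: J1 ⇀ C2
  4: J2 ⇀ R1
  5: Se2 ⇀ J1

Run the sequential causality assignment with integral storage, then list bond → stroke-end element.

b0 stroke→J2
b1 stroke→J1
b2 stroke→J2
b3 stroke→J1
b4 stroke→R1
b5 stroke→J1

bond 2 |J2  (Se1: effort source, stroke at far end)
bond 5 |J1  (Se2 fixes effort; stroke away)
bond 1 |J1  (C1: C, integral causality)
bond 3 |J1  (C2: C, integral causality)
bond 0 |J2  (closing 1-jn rule on J1)
bond 4 |R1  (J2 needs exactly one f-in)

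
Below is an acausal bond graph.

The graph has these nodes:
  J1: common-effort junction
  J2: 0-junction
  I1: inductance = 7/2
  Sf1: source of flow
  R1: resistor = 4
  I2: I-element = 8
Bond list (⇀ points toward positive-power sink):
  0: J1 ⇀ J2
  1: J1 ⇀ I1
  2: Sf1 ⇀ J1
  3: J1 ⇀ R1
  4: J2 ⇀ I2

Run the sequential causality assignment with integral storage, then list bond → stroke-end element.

#2 →Sf1  (Sf1: flow source, stroke at near end)
#1 →I1  (I1: I, integral causality)
#4 →I2  (I2 integral (f out))
#0 →J2  (only one effort-in slot at J2)
#3 →J1  (J1: last free bond brings effort in)

#0 stroke→J2
#1 stroke→I1
#2 stroke→Sf1
#3 stroke→J1
#4 stroke→I2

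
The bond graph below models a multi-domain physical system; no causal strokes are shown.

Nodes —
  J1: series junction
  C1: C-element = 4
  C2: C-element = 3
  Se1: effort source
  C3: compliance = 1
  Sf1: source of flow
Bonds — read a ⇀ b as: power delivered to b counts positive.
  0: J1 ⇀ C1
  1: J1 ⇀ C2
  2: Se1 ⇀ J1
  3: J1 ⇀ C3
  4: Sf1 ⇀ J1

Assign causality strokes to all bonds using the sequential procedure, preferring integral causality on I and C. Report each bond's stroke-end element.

bond 0 →J1
bond 1 →J1
bond 2 →J1
bond 3 →J1
bond 4 →Sf1

b2 |J1  (Se1: effort source, stroke at far end)
b4 |Sf1  (source Sf1 imposes f)
b0 |J1  (1-jn J1 has f-setter on 4)
b1 |J1  (J1 flow already set via bond 4)
b3 |J1  (common-f at J1 fixed by 4)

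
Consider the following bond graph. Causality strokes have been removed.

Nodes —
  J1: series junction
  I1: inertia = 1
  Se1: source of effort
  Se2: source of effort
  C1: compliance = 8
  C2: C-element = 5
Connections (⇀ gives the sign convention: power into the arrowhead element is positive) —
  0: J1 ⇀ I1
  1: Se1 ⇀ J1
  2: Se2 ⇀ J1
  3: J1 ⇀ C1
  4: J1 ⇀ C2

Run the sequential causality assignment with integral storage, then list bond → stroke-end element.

bond 1 stroke→J1  (Se1: effort source, stroke at far end)
bond 2 stroke→J1  (Se2: effort source, stroke at far end)
bond 0 stroke→I1  (I1: I, integral causality)
bond 3 stroke→J1  (1-jn J1 has f-setter on 0)
bond 4 stroke→J1  (common-f at J1 fixed by 0)

β0 stroke at I1
β1 stroke at J1
β2 stroke at J1
β3 stroke at J1
β4 stroke at J1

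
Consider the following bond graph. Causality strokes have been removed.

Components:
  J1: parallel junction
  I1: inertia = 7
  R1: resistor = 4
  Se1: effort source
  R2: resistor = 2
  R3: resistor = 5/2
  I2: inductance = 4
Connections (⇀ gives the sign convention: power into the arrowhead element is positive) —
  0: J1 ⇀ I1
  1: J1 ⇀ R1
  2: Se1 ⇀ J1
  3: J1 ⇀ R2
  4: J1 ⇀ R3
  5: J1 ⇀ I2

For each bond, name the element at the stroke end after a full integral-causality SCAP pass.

b0 |I1
b1 |R1
b2 |J1
b3 |R2
b4 |R3
b5 |I2

bond 2 →J1  (Se1: effort source, stroke at far end)
bond 0 →I1  (J1 effort already set via bond 2)
bond 1 →R1  (J1 effort already set via bond 2)
bond 3 →R2  (J1: bond 2 brought effort, rest push out)
bond 4 →R3  (common-e at J1 fixed by 2)
bond 5 →I2  (0-jn J1 has e-setter on 2)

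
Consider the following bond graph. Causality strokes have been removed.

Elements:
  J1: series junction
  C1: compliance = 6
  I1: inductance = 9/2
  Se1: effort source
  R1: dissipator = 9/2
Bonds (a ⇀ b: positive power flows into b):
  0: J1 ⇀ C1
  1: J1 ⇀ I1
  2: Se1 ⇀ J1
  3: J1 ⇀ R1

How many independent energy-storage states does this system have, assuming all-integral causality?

β2 stroke→J1  (Se1 fixes effort; stroke away)
β0 stroke→J1  (C1 integral (e out))
β1 stroke→I1  (I1: I, integral causality)
β3 stroke→J1  (1-jn J1 has f-setter on 1)

2  (C1, I1 all integral)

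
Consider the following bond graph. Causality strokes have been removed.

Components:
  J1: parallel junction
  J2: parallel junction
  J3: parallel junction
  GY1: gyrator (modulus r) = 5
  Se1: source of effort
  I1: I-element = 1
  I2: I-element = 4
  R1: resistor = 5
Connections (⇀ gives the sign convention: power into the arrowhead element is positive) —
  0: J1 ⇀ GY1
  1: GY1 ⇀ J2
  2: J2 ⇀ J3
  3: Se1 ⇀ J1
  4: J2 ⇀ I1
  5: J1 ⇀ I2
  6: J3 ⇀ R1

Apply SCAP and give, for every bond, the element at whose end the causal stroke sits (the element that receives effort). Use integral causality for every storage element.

b0 →GY1
b1 →GY1
b2 →J2
b3 →J1
b4 →I1
b5 →I2
b6 →J3

b3 |J1  (Se1 fixes effort; stroke away)
b0 |GY1  (J1: bond 3 brought effort, rest push out)
b5 |I2  (0-jn J1 has e-setter on 3)
b1 |GY1  (GY1: gyrator matches bond 0)
b4 |I1  (prefer integral on I1)
b2 |J2  (J2 needs exactly one e-in)
b6 |J3  (J3 needs exactly one e-in)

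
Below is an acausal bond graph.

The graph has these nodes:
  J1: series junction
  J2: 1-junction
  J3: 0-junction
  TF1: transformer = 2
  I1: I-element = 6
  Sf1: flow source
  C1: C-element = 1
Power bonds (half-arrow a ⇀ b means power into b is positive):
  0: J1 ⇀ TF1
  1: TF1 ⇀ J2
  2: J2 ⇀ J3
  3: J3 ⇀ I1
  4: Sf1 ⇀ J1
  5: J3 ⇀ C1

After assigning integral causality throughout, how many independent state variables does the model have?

2  (C1, I1 all integral)

β4 stroke→Sf1  (Sf1 fixes flow; stroke at Sf1)
β0 stroke→J1  (1-jn J1 has f-setter on 4)
β1 stroke→TF1  (TF1 one-in-one-out from 0)
β2 stroke→J2  (J2: bond 1 brought flow, rest push out)
β3 stroke→I1  (I1 integral (f out))
β5 stroke→J3  (only one effort-in slot at J3)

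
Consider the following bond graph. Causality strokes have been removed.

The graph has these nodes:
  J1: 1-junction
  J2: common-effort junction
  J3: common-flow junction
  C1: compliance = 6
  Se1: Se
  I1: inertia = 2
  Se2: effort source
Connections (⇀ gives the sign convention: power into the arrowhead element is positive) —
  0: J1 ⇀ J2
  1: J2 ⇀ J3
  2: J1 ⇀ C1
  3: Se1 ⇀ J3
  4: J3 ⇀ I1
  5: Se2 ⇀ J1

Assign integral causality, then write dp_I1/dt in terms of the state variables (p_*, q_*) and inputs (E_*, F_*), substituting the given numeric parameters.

b3 →J3  (Se1: effort source, stroke at far end)
b5 →J1  (Se2 fixes effort; stroke away)
b2 →J1  (prefer integral on C1)
b0 →J2  (J1: last free bond brings flow in)
b1 →J3  (J2: bond 0 brought effort, rest push out)
b4 →I1  (only one flow-in slot at J3)

dp_I1/dt = E_Se1 + E_Se2 - q_C1/6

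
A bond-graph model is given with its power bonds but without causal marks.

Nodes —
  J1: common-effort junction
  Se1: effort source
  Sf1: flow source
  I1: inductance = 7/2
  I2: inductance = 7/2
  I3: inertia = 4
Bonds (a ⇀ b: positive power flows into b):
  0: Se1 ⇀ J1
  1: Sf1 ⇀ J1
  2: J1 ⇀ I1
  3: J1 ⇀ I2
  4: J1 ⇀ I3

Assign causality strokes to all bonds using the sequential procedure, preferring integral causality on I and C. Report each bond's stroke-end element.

#0 |J1
#1 |Sf1
#2 |I1
#3 |I2
#4 |I3

#0 stroke at J1  (Se1 fixes effort; stroke away)
#1 stroke at Sf1  (source Sf1 imposes f)
#2 stroke at I1  (common-e at J1 fixed by 0)
#3 stroke at I2  (J1: bond 0 brought effort, rest push out)
#4 stroke at I3  (J1 effort already set via bond 0)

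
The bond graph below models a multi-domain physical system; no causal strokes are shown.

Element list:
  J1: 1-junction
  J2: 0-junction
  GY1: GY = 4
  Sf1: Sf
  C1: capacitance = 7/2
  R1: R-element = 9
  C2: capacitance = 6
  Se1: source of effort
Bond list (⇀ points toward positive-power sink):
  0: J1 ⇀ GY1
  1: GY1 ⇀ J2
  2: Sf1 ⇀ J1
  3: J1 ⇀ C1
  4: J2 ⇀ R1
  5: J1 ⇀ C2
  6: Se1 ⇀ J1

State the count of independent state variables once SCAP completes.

bond 2 |Sf1  (source Sf1 imposes f)
bond 6 |J1  (Se1: effort source, stroke at far end)
bond 0 |J1  (J1 flow already set via bond 2)
bond 3 |J1  (J1: bond 2 brought flow, rest push out)
bond 5 |J1  (common-f at J1 fixed by 2)
bond 1 |J2  (through GY1, causality inverts; strokes same side of GY1)
bond 4 |R1  (0-jn J2 has e-setter on 1)

2  (C1, C2 all integral)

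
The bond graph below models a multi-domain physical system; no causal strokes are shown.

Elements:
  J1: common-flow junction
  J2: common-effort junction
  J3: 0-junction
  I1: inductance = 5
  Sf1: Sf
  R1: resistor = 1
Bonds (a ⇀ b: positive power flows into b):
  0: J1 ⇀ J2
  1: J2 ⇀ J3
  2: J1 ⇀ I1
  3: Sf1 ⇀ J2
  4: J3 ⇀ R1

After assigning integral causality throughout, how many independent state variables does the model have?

bond 3 stroke→Sf1  (Sf1 (Sf) sets flow on bond)
bond 2 stroke→I1  (I1 integral (f out))
bond 0 stroke→J1  (J1 flow already set via bond 2)
bond 1 stroke→J2  (J2: last free bond brings effort in)
bond 4 stroke→J3  (closing 0-jn rule on J3)

1  (I1 all integral)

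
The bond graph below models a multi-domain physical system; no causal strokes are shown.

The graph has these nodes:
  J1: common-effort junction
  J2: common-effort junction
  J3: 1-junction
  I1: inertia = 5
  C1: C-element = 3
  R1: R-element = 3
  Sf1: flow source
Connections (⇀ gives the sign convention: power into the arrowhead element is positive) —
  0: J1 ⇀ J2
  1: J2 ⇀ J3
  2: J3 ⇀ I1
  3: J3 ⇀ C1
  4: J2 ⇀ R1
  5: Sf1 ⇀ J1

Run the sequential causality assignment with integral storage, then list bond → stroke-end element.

β5 stroke at Sf1  (Sf1: flow source, stroke at near end)
β0 stroke at J1  (J1 needs exactly one e-in)
β2 stroke at I1  (I1: I, integral causality)
β1 stroke at J3  (common-f at J3 fixed by 2)
β3 stroke at J3  (1-jn J3 has f-setter on 2)
β4 stroke at J2  (J2: last free bond brings effort in)

#0 stroke→J1
#1 stroke→J3
#2 stroke→I1
#3 stroke→J3
#4 stroke→J2
#5 stroke→Sf1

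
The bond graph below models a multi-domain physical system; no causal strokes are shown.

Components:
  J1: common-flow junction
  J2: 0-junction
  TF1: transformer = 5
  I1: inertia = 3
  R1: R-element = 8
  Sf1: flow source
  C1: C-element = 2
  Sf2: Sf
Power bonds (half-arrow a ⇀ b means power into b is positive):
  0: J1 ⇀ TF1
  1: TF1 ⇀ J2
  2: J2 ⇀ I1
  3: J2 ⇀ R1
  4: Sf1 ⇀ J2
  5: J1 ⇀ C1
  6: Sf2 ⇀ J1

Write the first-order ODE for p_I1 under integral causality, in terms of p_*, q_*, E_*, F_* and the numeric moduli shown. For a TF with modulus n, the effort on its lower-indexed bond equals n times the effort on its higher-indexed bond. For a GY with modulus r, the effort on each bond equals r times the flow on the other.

dp_I1/dt = 8*F_Sf1 + 40*F_Sf2 - 8*p_I1/3

β4 stroke at Sf1  (Sf1 fixes flow; stroke at Sf1)
β6 stroke at Sf2  (Sf2 (Sf) sets flow on bond)
β0 stroke at J1  (common-f at J1 fixed by 6)
β5 stroke at J1  (1-jn J1 has f-setter on 6)
β1 stroke at TF1  (TF1: transformer flips bond 0)
β2 stroke at I1  (I1: I, integral causality)
β3 stroke at J2  (closing 0-jn rule on J2)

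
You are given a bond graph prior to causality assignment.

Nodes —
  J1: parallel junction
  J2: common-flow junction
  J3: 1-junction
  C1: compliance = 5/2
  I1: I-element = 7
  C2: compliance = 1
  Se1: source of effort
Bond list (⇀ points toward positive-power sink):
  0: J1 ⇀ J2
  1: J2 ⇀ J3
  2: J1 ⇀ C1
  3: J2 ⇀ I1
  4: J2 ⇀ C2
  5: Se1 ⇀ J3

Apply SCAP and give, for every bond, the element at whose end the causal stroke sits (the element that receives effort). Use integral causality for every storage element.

β0 →J2
β1 →J2
β2 →J1
β3 →I1
β4 →J2
β5 →J3

bond 5 stroke at J3  (Se1 (Se) sets effort on bond)
bond 1 stroke at J2  (only one flow-in slot at J3)
bond 2 stroke at J1  (C1 integral (e out))
bond 0 stroke at J2  (common-e at J1 fixed by 2)
bond 3 stroke at I1  (I1: I, integral causality)
bond 4 stroke at J2  (J2: bond 3 brought flow, rest push out)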